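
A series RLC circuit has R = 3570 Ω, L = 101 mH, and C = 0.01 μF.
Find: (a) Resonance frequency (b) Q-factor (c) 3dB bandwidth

Step 1 — Resonance condition Im(Z)=0 gives ω₀ = 1/√(LC).
Step 2 — ω₀ = 1/√(0.101·1e-08) = 3.147e+04 rad/s.
Step 3 — f₀ = ω₀/(2π) = 5008 Hz.
Step 4 — Series Q: Q = ω₀L/R = 3.147e+04·0.101/3570 = 0.8902.
Step 5 — 3dB bandwidth: Δω = ω₀/Q = 3.535e+04 rad/s; BW = Δω/(2π) = 5626 Hz.

(a) f₀ = 5008 Hz  (b) Q = 0.8902  (c) BW = 5626 Hz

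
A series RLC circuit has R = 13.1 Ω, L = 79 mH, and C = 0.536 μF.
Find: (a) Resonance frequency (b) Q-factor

Step 1 — Resonance condition Im(Z)=0 gives ω₀ = 1/√(LC).
Step 2 — ω₀ = 1/√(0.079·5.36e-07) = 4860 rad/s.
Step 3 — f₀ = ω₀/(2π) = 773.4 Hz.
Step 4 — Series Q: Q = ω₀L/R = 4860·0.079/13.1 = 29.31.

(a) f₀ = 773.4 Hz  (b) Q = 29.31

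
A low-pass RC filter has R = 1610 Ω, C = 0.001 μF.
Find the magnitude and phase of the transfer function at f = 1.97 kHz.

Step 1 — Angular frequency: ω = 2π·1970 = 1.238e+04 rad/s.
Step 2 — Transfer function: H(jω) = 1/(1 + jωRC).
Step 3 — Denominator: 1 + jωRC = 1 + j·1.238e+04·1610·1e-09 = 1 + j0.01993.
Step 4 — H = 0.9996 - j0.01992.
Step 5 — Magnitude: |H| = 0.9998 (-0.0 dB); phase: φ = -1.1°.

|H| = 0.9998 (-0.0 dB), φ = -1.1°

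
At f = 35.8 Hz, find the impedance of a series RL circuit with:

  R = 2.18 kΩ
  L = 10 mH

Step 1 — Angular frequency: ω = 2π·f = 2π·35.8 = 224.9 rad/s.
Step 2 — Component impedances:
  R: Z = R = 2180 Ω
  L: Z = jωL = j·224.9·0.01 = 0 + j2.249 Ω
Step 3 — Series combination: Z_total = R + L = 2180 + j2.249 Ω = 2180∠0.1° Ω.

Z = 2180 + j2.249 Ω = 2180∠0.1° Ω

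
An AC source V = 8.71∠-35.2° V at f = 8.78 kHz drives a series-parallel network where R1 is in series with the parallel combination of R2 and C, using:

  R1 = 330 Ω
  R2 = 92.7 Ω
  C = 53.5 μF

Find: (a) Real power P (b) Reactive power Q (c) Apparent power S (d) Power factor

Step 1 — Angular frequency: ω = 2π·f = 2π·8780 = 5.517e+04 rad/s.
Step 2 — Component impedances:
  R1: Z = R = 330 Ω
  R2: Z = R = 92.7 Ω
  C: Z = 1/(jωC) = -j/(ω·C) = 0 - j0.3388 Ω
Step 3 — Parallel branch: R2 || C = 1/(1/R2 + 1/C) = 0.001238 - j0.3388 Ω.
Step 4 — Series with R1: Z_total = R1 + (R2 || C) = 330 - j0.3388 Ω = 330∠-0.1° Ω.
Step 5 — Source phasor: V = 8.71∠-35.2° V = 7.117 - j5.021 V.
Step 6 — Current: I = V / Z = 0.02158 - j0.01519 A = 0.02639∠-35.1° A.
Step 7 — Complex power: S = V·I* = 0.2299 - j0.000236 VA.
Step 8 — Real power: P = Re(S) = 0.2299 W.
Step 9 — Reactive power: Q = Im(S) = -0.000236 VAR.
Step 10 — Apparent power: |S| = 0.2299 VA.
Step 11 — Power factor: PF = P/|S| = 1 (leading).

(a) P = 0.2299 W  (b) Q = -0.000236 VAR  (c) S = 0.2299 VA  (d) PF = 1 (leading)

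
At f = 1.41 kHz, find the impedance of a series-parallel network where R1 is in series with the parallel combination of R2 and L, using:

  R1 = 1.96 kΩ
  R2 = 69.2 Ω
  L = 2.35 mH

Step 1 — Angular frequency: ω = 2π·f = 2π·1410 = 8859 rad/s.
Step 2 — Component impedances:
  R1: Z = R = 1960 Ω
  R2: Z = R = 69.2 Ω
  L: Z = jωL = j·8859·0.00235 = 0 + j20.82 Ω
Step 3 — Parallel branch: R2 || L = 1/(1/R2 + 1/L) = 5.744 + j19.09 Ω.
Step 4 — Series with R1: Z_total = R1 + (R2 || L) = 1966 + j19.09 Ω = 1966∠0.6° Ω.

Z = 1966 + j19.09 Ω = 1966∠0.6° Ω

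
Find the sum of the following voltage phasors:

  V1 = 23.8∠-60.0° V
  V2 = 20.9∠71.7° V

Step 1 — Convert each phasor to rectangular form:
  V1 = 23.8·(cos(-60.0°) + j·sin(-60.0°)) = 11.9 - j20.61 V
  V2 = 20.9·(cos(71.7°) + j·sin(71.7°)) = 6.562 + j19.84 V
Step 2 — Sum components: V_total = 18.46 - j0.7684 V.
Step 3 — Convert to polar: |V_total| = 18.48 V, ∠V_total = -2.4°.

V_total = 18.48∠-2.4° V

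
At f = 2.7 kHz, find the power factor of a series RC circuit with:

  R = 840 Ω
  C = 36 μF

Step 1 — Angular frequency: ω = 2π·f = 2π·2700 = 1.696e+04 rad/s.
Step 2 — Component impedances:
  R: Z = R = 840 Ω
  C: Z = 1/(jωC) = -j/(ω·C) = 0 - j1.637 Ω
Step 3 — Series combination: Z_total = R + C = 840 - j1.637 Ω = 840∠-0.1° Ω.
Step 4 — Power factor: PF = cos(φ) = Re(Z)/|Z| = 840/840 = 1.
Step 5 — Type: Im(Z) = -1.637 ⇒ leading (phase φ = -0.1°).

PF = 1 (leading, φ = -0.1°)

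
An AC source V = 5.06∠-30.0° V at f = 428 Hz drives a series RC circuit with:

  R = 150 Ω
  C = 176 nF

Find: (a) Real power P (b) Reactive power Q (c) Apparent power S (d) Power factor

Step 1 — Angular frequency: ω = 2π·f = 2π·428 = 2689 rad/s.
Step 2 — Component impedances:
  R: Z = R = 150 Ω
  C: Z = 1/(jωC) = -j/(ω·C) = 0 - j2113 Ω
Step 3 — Series combination: Z_total = R + C = 150 - j2113 Ω = 2118∠-85.9° Ω.
Step 4 — Source phasor: V = 5.06∠-30.0° V = 4.382 - j2.53 V.
Step 5 — Current: I = V / Z = 0.001338 + j0.001979 A = 0.002389∠55.9° A.
Step 6 — Complex power: S = V·I* = 0.000856 - j0.01206 VA.
Step 7 — Real power: P = Re(S) = 0.000856 W.
Step 8 — Reactive power: Q = Im(S) = -0.01206 VAR.
Step 9 — Apparent power: |S| = 0.01209 VA.
Step 10 — Power factor: PF = P/|S| = 0.07082 (leading).

(a) P = 0.000856 W  (b) Q = -0.01206 VAR  (c) S = 0.01209 VA  (d) PF = 0.07082 (leading)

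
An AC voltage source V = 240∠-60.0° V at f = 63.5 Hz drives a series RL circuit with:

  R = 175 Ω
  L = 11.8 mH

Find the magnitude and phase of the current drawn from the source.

Step 1 — Angular frequency: ω = 2π·f = 2π·63.5 = 399 rad/s.
Step 2 — Component impedances:
  R: Z = R = 175 Ω
  L: Z = jωL = j·399·0.0118 = 0 + j4.708 Ω
Step 3 — Series combination: Z_total = R + L = 175 + j4.708 Ω = 175.1∠1.5° Ω.
Step 4 — Source phasor: V = 240∠-60.0° V = 120 - j207.8 V.
Step 5 — Ohm's law: I = V / Z_total = (120 - j207.8) / (175 + j4.708) = 0.6533 - j1.205 A.
Step 6 — Convert to polar: |I| = 1.371 A, ∠I = -61.5°.

I = 1.371∠-61.5° A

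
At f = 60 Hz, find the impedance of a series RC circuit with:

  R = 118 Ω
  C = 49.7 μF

Step 1 — Angular frequency: ω = 2π·f = 2π·60 = 377 rad/s.
Step 2 — Component impedances:
  R: Z = R = 118 Ω
  C: Z = 1/(jωC) = -j/(ω·C) = 0 - j53.37 Ω
Step 3 — Series combination: Z_total = R + C = 118 - j53.37 Ω = 129.5∠-24.3° Ω.

Z = 118 - j53.37 Ω = 129.5∠-24.3° Ω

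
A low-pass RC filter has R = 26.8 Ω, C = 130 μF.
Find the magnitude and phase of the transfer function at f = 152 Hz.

Step 1 — Angular frequency: ω = 2π·152 = 955 rad/s.
Step 2 — Transfer function: H(jω) = 1/(1 + jωRC).
Step 3 — Denominator: 1 + jωRC = 1 + j·955·26.8·0.00013 = 1 + j3.327.
Step 4 — H = 0.08284 - j0.2756.
Step 5 — Magnitude: |H| = 0.2878 (-10.8 dB); phase: φ = -73.3°.

|H| = 0.2878 (-10.8 dB), φ = -73.3°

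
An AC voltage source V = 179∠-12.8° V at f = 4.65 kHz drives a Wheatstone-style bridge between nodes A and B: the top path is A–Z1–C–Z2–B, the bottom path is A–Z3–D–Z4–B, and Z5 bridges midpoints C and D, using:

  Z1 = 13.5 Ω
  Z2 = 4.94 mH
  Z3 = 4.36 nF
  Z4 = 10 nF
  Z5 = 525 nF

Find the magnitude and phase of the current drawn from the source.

Step 1 — Angular frequency: ω = 2π·f = 2π·4650 = 2.922e+04 rad/s.
Step 2 — Component impedances:
  Z1: Z = R = 13.5 Ω
  Z2: Z = jωL = j·2.922e+04·0.00494 = 0 + j144.3 Ω
  Z3: Z = 1/(jωC) = -j/(ω·C) = 0 - j7850 Ω
  Z4: Z = 1/(jωC) = -j/(ω·C) = 0 - j3423 Ω
  Z5: Z = 1/(jωC) = -j/(ω·C) = 0 - j65.19 Ω
Step 3 — Bridge requires nodal analysis (the Z5 bridge couples midpoints C and D, so the two paths cannot be reduced to a simple series/parallel combination). Setting node B to ground and injecting 1 A at node A, the 3-node admittance system at A, C, D solves to V_A = Z_AB = 13.51 + j150.5 Ω = 151.1∠84.9° Ω.
Step 4 — Source phasor: V = 179∠-12.8° V = 174.6 - j39.66 V.
Step 5 — Ohm's law: I = V / Z_total = (174.6 - j39.66) / (13.51 + j150.5) = -0.1581 - j1.174 A.
Step 6 — Convert to polar: |I| = 1.184 A, ∠I = -97.7°.

I = 1.184∠-97.7° A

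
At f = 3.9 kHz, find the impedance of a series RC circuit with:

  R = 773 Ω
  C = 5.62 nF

Step 1 — Angular frequency: ω = 2π·f = 2π·3900 = 2.45e+04 rad/s.
Step 2 — Component impedances:
  R: Z = R = 773 Ω
  C: Z = 1/(jωC) = -j/(ω·C) = 0 - j7261 Ω
Step 3 — Series combination: Z_total = R + C = 773 - j7261 Ω = 7302∠-83.9° Ω.

Z = 773 - j7261 Ω = 7302∠-83.9° Ω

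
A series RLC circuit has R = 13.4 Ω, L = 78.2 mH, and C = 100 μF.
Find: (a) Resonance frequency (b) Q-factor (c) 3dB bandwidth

Step 1 — Resonance condition Im(Z)=0 gives ω₀ = 1/√(LC).
Step 2 — ω₀ = 1/√(0.0782·0.0001) = 357.6 rad/s.
Step 3 — f₀ = ω₀/(2π) = 56.91 Hz.
Step 4 — Series Q: Q = ω₀L/R = 357.6·0.0782/13.4 = 2.087.
Step 5 — 3dB bandwidth: Δω = ω₀/Q = 171.4 rad/s; BW = Δω/(2π) = 27.27 Hz.

(a) f₀ = 56.91 Hz  (b) Q = 2.087  (c) BW = 27.27 Hz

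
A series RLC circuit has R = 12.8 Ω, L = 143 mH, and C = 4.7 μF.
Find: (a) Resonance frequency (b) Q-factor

Step 1 — Resonance condition Im(Z)=0 gives ω₀ = 1/√(LC).
Step 2 — ω₀ = 1/√(0.143·4.7e-06) = 1220 rad/s.
Step 3 — f₀ = ω₀/(2π) = 194.1 Hz.
Step 4 — Series Q: Q = ω₀L/R = 1220·0.143/12.8 = 13.63.

(a) f₀ = 194.1 Hz  (b) Q = 13.63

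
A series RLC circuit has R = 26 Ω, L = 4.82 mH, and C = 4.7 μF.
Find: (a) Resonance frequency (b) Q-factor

Step 1 — Resonance condition Im(Z)=0 gives ω₀ = 1/√(LC).
Step 2 — ω₀ = 1/√(0.00482·4.7e-06) = 6644 rad/s.
Step 3 — f₀ = ω₀/(2π) = 1057 Hz.
Step 4 — Series Q: Q = ω₀L/R = 6644·0.00482/26 = 1.232.

(a) f₀ = 1057 Hz  (b) Q = 1.232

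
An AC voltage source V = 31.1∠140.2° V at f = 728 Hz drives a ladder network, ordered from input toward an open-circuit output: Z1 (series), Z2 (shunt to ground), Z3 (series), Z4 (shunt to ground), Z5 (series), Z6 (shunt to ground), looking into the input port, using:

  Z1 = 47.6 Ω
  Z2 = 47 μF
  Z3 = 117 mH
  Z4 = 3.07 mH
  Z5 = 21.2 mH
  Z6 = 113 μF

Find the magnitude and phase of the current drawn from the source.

Step 1 — Angular frequency: ω = 2π·f = 2π·728 = 4574 rad/s.
Step 2 — Component impedances:
  Z1: Z = R = 47.6 Ω
  Z2: Z = 1/(jωC) = -j/(ω·C) = 0 - j4.651 Ω
  Z3: Z = jωL = j·4574·0.117 = 0 + j535.2 Ω
  Z4: Z = jωL = j·4574·0.00307 = 0 + j14.04 Ω
  Z5: Z = jωL = j·4574·0.0212 = 0 + j96.97 Ω
  Z6: Z = 1/(jωC) = -j/(ω·C) = 0 - j1.935 Ω
Step 3 — Ladder network (open output): work backward from the far end, alternating series and parallel combinations. Z_in = 47.6 - j4.691 Ω = 47.83∠-5.6° Ω.
Step 4 — Source phasor: V = 31.1∠140.2° V = -23.89 + j19.91 V.
Step 5 — Ohm's law: I = V / Z_total = (-23.89 + j19.91) / (47.6 - j4.691) = -0.538 + j0.3652 A.
Step 6 — Convert to polar: |I| = 0.6502 A, ∠I = 145.8°.

I = 0.6502∠145.8° A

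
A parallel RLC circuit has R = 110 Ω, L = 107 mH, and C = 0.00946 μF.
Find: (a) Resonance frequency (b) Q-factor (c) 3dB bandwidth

Step 1 — Resonance: ω₀ = 1/√(LC) = 1/√(0.107·9.46e-09) = 3.143e+04 rad/s.
Step 2 — f₀ = ω₀/(2π) = 5002 Hz.
Step 3 — Parallel Q: Q = R/(ω₀L) = 110/(3.143e+04·0.107) = 0.03271.
Step 4 — Bandwidth: Δω = ω₀/Q = 9.61e+05 rad/s; BW = Δω/(2π) = 1.529e+05 Hz.

(a) f₀ = 5002 Hz  (b) Q = 0.03271  (c) BW = 1.529e+05 Hz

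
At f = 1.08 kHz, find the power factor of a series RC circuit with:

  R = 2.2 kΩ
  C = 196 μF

Step 1 — Angular frequency: ω = 2π·f = 2π·1080 = 6786 rad/s.
Step 2 — Component impedances:
  R: Z = R = 2200 Ω
  C: Z = 1/(jωC) = -j/(ω·C) = 0 - j0.7519 Ω
Step 3 — Series combination: Z_total = R + C = 2200 - j0.7519 Ω = 2200∠-0.0° Ω.
Step 4 — Power factor: PF = cos(φ) = Re(Z)/|Z| = 2200/2200 = 1.
Step 5 — Type: Im(Z) = -0.7519 ⇒ leading (phase φ = -0.0°).

PF = 1 (leading, φ = -0.0°)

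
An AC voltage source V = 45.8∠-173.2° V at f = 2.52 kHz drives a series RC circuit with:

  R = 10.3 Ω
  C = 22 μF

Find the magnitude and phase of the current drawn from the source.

Step 1 — Angular frequency: ω = 2π·f = 2π·2520 = 1.583e+04 rad/s.
Step 2 — Component impedances:
  R: Z = R = 10.3 Ω
  C: Z = 1/(jωC) = -j/(ω·C) = 0 - j2.871 Ω
Step 3 — Series combination: Z_total = R + C = 10.3 - j2.871 Ω = 10.69∠-15.6° Ω.
Step 4 — Source phasor: V = 45.8∠-173.2° V = -45.48 - j5.423 V.
Step 5 — Ohm's law: I = V / Z_total = (-45.48 - j5.423) / (10.3 - j2.871) = -3.961 - j1.63 A.
Step 6 — Convert to polar: |I| = 4.283 A, ∠I = -157.6°.

I = 4.283∠-157.6° A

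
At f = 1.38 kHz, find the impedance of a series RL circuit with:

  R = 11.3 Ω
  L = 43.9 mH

Step 1 — Angular frequency: ω = 2π·f = 2π·1380 = 8671 rad/s.
Step 2 — Component impedances:
  R: Z = R = 11.3 Ω
  L: Z = jωL = j·8671·0.0439 = 0 + j380.6 Ω
Step 3 — Series combination: Z_total = R + L = 11.3 + j380.6 Ω = 380.8∠88.3° Ω.

Z = 11.3 + j380.6 Ω = 380.8∠88.3° Ω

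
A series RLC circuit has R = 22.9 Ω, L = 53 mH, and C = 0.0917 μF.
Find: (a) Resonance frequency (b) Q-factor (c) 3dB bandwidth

Step 1 — Resonance condition Im(Z)=0 gives ω₀ = 1/√(LC).
Step 2 — ω₀ = 1/√(0.053·9.17e-08) = 1.434e+04 rad/s.
Step 3 — f₀ = ω₀/(2π) = 2283 Hz.
Step 4 — Series Q: Q = ω₀L/R = 1.434e+04·0.053/22.9 = 33.2.
Step 5 — 3dB bandwidth: Δω = ω₀/Q = 432.1 rad/s; BW = Δω/(2π) = 68.77 Hz.

(a) f₀ = 2283 Hz  (b) Q = 33.2  (c) BW = 68.77 Hz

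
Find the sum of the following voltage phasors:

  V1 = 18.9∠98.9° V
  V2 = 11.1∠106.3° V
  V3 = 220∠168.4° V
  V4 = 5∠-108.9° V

Step 1 — Convert each phasor to rectangular form:
  V1 = 18.9·(cos(98.9°) + j·sin(98.9°)) = -2.924 + j18.67 V
  V2 = 11.1·(cos(106.3°) + j·sin(106.3°)) = -3.115 + j10.65 V
  V3 = 220·(cos(168.4°) + j·sin(168.4°)) = -215.5 + j44.24 V
  V4 = 5·(cos(-108.9°) + j·sin(-108.9°)) = -1.62 - j4.73 V
Step 2 — Sum components: V_total = -223.2 + j68.83 V.
Step 3 — Convert to polar: |V_total| = 233.5 V, ∠V_total = 162.9°.

V_total = 233.5∠162.9° V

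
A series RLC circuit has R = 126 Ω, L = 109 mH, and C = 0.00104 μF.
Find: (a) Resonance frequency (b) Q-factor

Step 1 — Resonance condition Im(Z)=0 gives ω₀ = 1/√(LC).
Step 2 — ω₀ = 1/√(0.109·1.04e-09) = 9.392e+04 rad/s.
Step 3 — f₀ = ω₀/(2π) = 1.495e+04 Hz.
Step 4 — Series Q: Q = ω₀L/R = 9.392e+04·0.109/126 = 81.25.

(a) f₀ = 1.495e+04 Hz  (b) Q = 81.25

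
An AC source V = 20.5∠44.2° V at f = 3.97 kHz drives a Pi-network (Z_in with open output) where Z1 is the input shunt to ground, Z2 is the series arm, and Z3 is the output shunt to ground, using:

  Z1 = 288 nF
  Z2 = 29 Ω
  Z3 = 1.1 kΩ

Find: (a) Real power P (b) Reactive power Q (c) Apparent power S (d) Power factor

Step 1 — Angular frequency: ω = 2π·f = 2π·3970 = 2.494e+04 rad/s.
Step 2 — Component impedances:
  Z1: Z = 1/(jωC) = -j/(ω·C) = 0 - j139.2 Ω
  Z2: Z = R = 29 Ω
  Z3: Z = R = 1100 Ω
Step 3 — With open output, the series arm Z2 and the output shunt Z3 appear in series to ground: Z2 + Z3 = 1129 Ω.
Step 4 — Parallel with input shunt Z1: Z_in = Z1 || (Z2 + Z3) = 16.91 - j137.1 Ω = 138.2∠-83.0° Ω.
Step 5 — Source phasor: V = 20.5∠44.2° V = 14.7 + j14.29 V.
Step 6 — Current: I = V / Z = -0.08965 + j0.1182 A = 0.1484∠127.2° A.
Step 7 — Complex power: S = V·I* = 0.3722 - j3.019 VA.
Step 8 — Real power: P = Re(S) = 0.3722 W.
Step 9 — Reactive power: Q = Im(S) = -3.019 VAR.
Step 10 — Apparent power: |S| = 3.042 VA.
Step 11 — Power factor: PF = P/|S| = 0.1224 (leading).

(a) P = 0.3722 W  (b) Q = -3.019 VAR  (c) S = 3.042 VA  (d) PF = 0.1224 (leading)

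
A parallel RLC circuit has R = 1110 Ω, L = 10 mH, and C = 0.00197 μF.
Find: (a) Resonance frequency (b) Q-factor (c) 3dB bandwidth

Step 1 — Resonance: ω₀ = 1/√(LC) = 1/√(0.01·1.97e-09) = 2.253e+05 rad/s.
Step 2 — f₀ = ω₀/(2π) = 3.586e+04 Hz.
Step 3 — Parallel Q: Q = R/(ω₀L) = 1110/(2.253e+05·0.01) = 0.4927.
Step 4 — Bandwidth: Δω = ω₀/Q = 4.573e+05 rad/s; BW = Δω/(2π) = 7.278e+04 Hz.

(a) f₀ = 3.586e+04 Hz  (b) Q = 0.4927  (c) BW = 7.278e+04 Hz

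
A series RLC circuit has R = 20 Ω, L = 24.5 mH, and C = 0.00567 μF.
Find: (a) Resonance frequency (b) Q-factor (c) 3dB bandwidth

Step 1 — Resonance: ω₀ = 1/√(LC) = 1/√(0.0245·5.67e-09) = 8.484e+04 rad/s.
Step 2 — f₀ = ω₀/(2π) = 1.35e+04 Hz.
Step 3 — Series Q: Q = ω₀L/R = 8.484e+04·0.0245/20 = 103.9.
Step 4 — Bandwidth: Δω = ω₀/Q = 816.3 rad/s; BW = Δω/(2π) = 129.9 Hz.

(a) f₀ = 1.35e+04 Hz  (b) Q = 103.9  (c) BW = 129.9 Hz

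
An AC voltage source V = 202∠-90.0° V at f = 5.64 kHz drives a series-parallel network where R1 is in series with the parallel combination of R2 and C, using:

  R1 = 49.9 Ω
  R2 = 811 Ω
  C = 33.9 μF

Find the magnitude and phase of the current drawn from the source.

Step 1 — Angular frequency: ω = 2π·f = 2π·5640 = 3.544e+04 rad/s.
Step 2 — Component impedances:
  R1: Z = R = 49.9 Ω
  R2: Z = R = 811 Ω
  C: Z = 1/(jωC) = -j/(ω·C) = 0 - j0.8324 Ω
Step 3 — Parallel branch: R2 || C = 1/(1/R2 + 1/C) = 0.0008544 - j0.8324 Ω.
Step 4 — Series with R1: Z_total = R1 + (R2 || C) = 49.9 - j0.8324 Ω = 49.91∠-1.0° Ω.
Step 5 — Source phasor: V = 202∠-90.0° V = 0 - j202 V.
Step 6 — Ohm's law: I = V / Z_total = (0 - j202) / (49.9 - j0.8324) = 0.06751 - j4.047 A.
Step 7 — Convert to polar: |I| = 4.047 A, ∠I = -89.0°.

I = 4.047∠-89.0° A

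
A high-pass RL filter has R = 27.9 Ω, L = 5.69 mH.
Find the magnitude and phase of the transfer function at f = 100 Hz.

Step 1 — Angular frequency: ω = 2π·100 = 628.3 rad/s.
Step 2 — Transfer function: H(jω) = jωL/(R + jωL).
Step 3 — Numerator jωL = j·3.575; denominator R + jωL = 27.9 + j3.575.
Step 4 — H = 0.01615 + j0.1261.
Step 5 — Magnitude: |H| = 0.1271 (-17.9 dB); phase: φ = 82.7°.

|H| = 0.1271 (-17.9 dB), φ = 82.7°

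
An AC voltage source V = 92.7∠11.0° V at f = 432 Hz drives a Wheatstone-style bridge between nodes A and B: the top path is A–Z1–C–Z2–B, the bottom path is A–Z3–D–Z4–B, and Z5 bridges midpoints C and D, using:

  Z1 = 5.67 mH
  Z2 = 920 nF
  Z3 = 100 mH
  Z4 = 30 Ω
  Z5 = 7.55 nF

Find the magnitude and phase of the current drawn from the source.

Step 1 — Angular frequency: ω = 2π·f = 2π·432 = 2714 rad/s.
Step 2 — Component impedances:
  Z1: Z = jωL = j·2714·0.00567 = 0 + j15.39 Ω
  Z2: Z = 1/(jωC) = -j/(ω·C) = 0 - j400.5 Ω
  Z3: Z = jωL = j·2714·0.1 = 0 + j271.4 Ω
  Z4: Z = R = 30 Ω
  Z5: Z = 1/(jωC) = -j/(ω·C) = 0 - j4.88e+04 Ω
Step 3 — Bridge requires nodal analysis (the Z5 bridge couples midpoints C and D, so the two paths cannot be reduced to a simple series/parallel combination). Setting node B to ground and injecting 1 A at node A, the 3-node admittance system at A, C, D solves to V_A = Z_AB = 331.1 + j850.3 Ω = 912.4∠68.7° Ω.
Step 4 — Source phasor: V = 92.7∠11.0° V = 91 + j17.69 V.
Step 5 — Ohm's law: I = V / Z_total = (91 + j17.69) / (331.1 + j850.3) = 0.05425 - j0.0859 A.
Step 6 — Convert to polar: |I| = 0.1016 A, ∠I = -57.7°.

I = 0.1016∠-57.7° A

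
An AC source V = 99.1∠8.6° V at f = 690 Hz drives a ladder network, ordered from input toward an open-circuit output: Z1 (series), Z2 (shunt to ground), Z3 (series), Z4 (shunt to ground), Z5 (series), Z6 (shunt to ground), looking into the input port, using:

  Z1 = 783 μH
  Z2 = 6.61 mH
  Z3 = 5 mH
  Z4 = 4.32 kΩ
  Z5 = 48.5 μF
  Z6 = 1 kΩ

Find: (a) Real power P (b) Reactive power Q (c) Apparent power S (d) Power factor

Step 1 — Angular frequency: ω = 2π·f = 2π·690 = 4335 rad/s.
Step 2 — Component impedances:
  Z1: Z = jωL = j·4335·0.000783 = 0 + j3.395 Ω
  Z2: Z = jωL = j·4335·0.00661 = 0 + j28.66 Ω
  Z3: Z = jωL = j·4335·0.005 = 0 + j21.68 Ω
  Z4: Z = R = 4320 Ω
  Z5: Z = 1/(jωC) = -j/(ω·C) = 0 - j4.756 Ω
  Z6: Z = R = 1000 Ω
Step 3 — Ladder network (open output): work backward from the far end, alternating series and parallel combinations. Z_in = 1.008 + j31.99 Ω = 32.01∠88.2° Ω.
Step 4 — Source phasor: V = 99.1∠8.6° V = 97.99 + j14.82 V.
Step 5 — Current: I = V / Z = 0.5591 - j3.045 A = 3.096∠-79.6° A.
Step 6 — Complex power: S = V·I* = 9.661 + j306.7 VA.
Step 7 — Real power: P = Re(S) = 9.661 W.
Step 8 — Reactive power: Q = Im(S) = 306.7 VAR.
Step 9 — Apparent power: |S| = 306.8 VA.
Step 10 — Power factor: PF = P/|S| = 0.03149 (lagging).

(a) P = 9.661 W  (b) Q = 306.7 VAR  (c) S = 306.8 VA  (d) PF = 0.03149 (lagging)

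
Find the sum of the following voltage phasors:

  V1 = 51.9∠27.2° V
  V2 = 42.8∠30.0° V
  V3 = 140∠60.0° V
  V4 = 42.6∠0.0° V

Step 1 — Convert each phasor to rectangular form:
  V1 = 51.9·(cos(27.2°) + j·sin(27.2°)) = 46.16 + j23.72 V
  V2 = 42.8·(cos(30.0°) + j·sin(30.0°)) = 37.07 + j21.4 V
  V3 = 140·(cos(60.0°) + j·sin(60.0°)) = 70 + j121.2 V
  V4 = 42.6·(cos(0.0°) + j·sin(0.0°)) = 42.6 V
Step 2 — Sum components: V_total = 195.8 + j166.4 V.
Step 3 — Convert to polar: |V_total| = 257 V, ∠V_total = 40.3°.

V_total = 257∠40.3° V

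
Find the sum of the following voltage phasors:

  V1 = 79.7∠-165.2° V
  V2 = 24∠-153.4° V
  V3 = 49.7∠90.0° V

Step 1 — Convert each phasor to rectangular form:
  V1 = 79.7·(cos(-165.2°) + j·sin(-165.2°)) = -77.06 - j20.36 V
  V2 = 24·(cos(-153.4°) + j·sin(-153.4°)) = -21.46 - j10.75 V
  V3 = 49.7·(cos(90.0°) + j·sin(90.0°)) = 0 + j49.7 V
Step 2 — Sum components: V_total = -98.52 + j18.59 V.
Step 3 — Convert to polar: |V_total| = 100.3 V, ∠V_total = 169.3°.

V_total = 100.3∠169.3° V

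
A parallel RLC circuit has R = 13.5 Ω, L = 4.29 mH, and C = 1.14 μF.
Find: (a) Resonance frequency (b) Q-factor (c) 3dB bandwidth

Step 1 — Resonance: ω₀ = 1/√(LC) = 1/√(0.00429·1.14e-06) = 1.43e+04 rad/s.
Step 2 — f₀ = ω₀/(2π) = 2276 Hz.
Step 3 — Parallel Q: Q = R/(ω₀L) = 13.5/(1.43e+04·0.00429) = 0.2201.
Step 4 — Bandwidth: Δω = ω₀/Q = 6.498e+04 rad/s; BW = Δω/(2π) = 1.034e+04 Hz.

(a) f₀ = 2276 Hz  (b) Q = 0.2201  (c) BW = 1.034e+04 Hz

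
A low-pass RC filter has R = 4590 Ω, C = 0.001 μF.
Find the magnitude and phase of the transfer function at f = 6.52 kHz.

Step 1 — Angular frequency: ω = 2π·6520 = 4.097e+04 rad/s.
Step 2 — Transfer function: H(jω) = 1/(1 + jωRC).
Step 3 — Denominator: 1 + jωRC = 1 + j·4.097e+04·4590·1e-09 = 1 + j0.188.
Step 4 — H = 0.9659 - j0.1816.
Step 5 — Magnitude: |H| = 0.9828 (-0.2 dB); phase: φ = -10.6°.

|H| = 0.9828 (-0.2 dB), φ = -10.6°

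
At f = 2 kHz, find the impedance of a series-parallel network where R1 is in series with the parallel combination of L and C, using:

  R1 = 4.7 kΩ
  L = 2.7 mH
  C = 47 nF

Step 1 — Angular frequency: ω = 2π·f = 2π·2000 = 1.257e+04 rad/s.
Step 2 — Component impedances:
  R1: Z = R = 4700 Ω
  L: Z = jωL = j·1.257e+04·0.0027 = 0 + j33.93 Ω
  C: Z = 1/(jωC) = -j/(ω·C) = 0 - j1693 Ω
Step 3 — Parallel branch: L || C = 1/(1/L + 1/C) = 0 + j34.62 Ω.
Step 4 — Series with R1: Z_total = R1 + (L || C) = 4700 + j34.62 Ω = 4700∠0.4° Ω.

Z = 4700 + j34.62 Ω = 4700∠0.4° Ω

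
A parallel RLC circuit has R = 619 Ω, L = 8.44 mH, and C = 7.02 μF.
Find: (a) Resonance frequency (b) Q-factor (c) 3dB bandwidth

Step 1 — Resonance: ω₀ = 1/√(LC) = 1/√(0.00844·7.02e-06) = 4108 rad/s.
Step 2 — f₀ = ω₀/(2π) = 653.9 Hz.
Step 3 — Parallel Q: Q = R/(ω₀L) = 619/(4108·0.00844) = 17.85.
Step 4 — Bandwidth: Δω = ω₀/Q = 230.1 rad/s; BW = Δω/(2π) = 36.63 Hz.

(a) f₀ = 653.9 Hz  (b) Q = 17.85  (c) BW = 36.63 Hz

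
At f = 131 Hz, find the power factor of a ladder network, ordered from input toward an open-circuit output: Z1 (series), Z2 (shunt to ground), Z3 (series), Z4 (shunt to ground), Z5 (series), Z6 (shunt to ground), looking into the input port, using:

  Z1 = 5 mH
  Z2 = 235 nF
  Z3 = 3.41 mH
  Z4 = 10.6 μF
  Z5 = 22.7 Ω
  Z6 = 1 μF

Step 1 — Angular frequency: ω = 2π·f = 2π·131 = 823.1 rad/s.
Step 2 — Component impedances:
  Z1: Z = jωL = j·823.1·0.005 = 0 + j4.115 Ω
  Z2: Z = 1/(jωC) = -j/(ω·C) = 0 - j5170 Ω
  Z3: Z = jωL = j·823.1·0.00341 = 0 + j2.807 Ω
  Z4: Z = 1/(jωC) = -j/(ω·C) = 0 - j114.6 Ω
  Z5: Z = R = 22.7 Ω
  Z6: Z = 1/(jωC) = -j/(ω·C) = 0 - j1215 Ω
Step 3 — Ladder network (open output): work backward from the far end, alternating series and parallel combinations. Z_in = 0.1622 - j95.84 Ω = 95.84∠-89.9° Ω.
Step 4 — Power factor: PF = cos(φ) = Re(Z)/|Z| = 0.1622/95.84 = 0.001692.
Step 5 — Type: Im(Z) = -95.84 ⇒ leading (phase φ = -89.9°).

PF = 0.001692 (leading, φ = -89.9°)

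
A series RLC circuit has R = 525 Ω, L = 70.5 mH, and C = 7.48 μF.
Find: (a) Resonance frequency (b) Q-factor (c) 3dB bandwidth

Step 1 — Resonance: ω₀ = 1/√(LC) = 1/√(0.0705·7.48e-06) = 1377 rad/s.
Step 2 — f₀ = ω₀/(2π) = 219.2 Hz.
Step 3 — Series Q: Q = ω₀L/R = 1377·0.0705/525 = 0.1849.
Step 4 — Bandwidth: Δω = ω₀/Q = 7447 rad/s; BW = Δω/(2π) = 1185 Hz.

(a) f₀ = 219.2 Hz  (b) Q = 0.1849  (c) BW = 1185 Hz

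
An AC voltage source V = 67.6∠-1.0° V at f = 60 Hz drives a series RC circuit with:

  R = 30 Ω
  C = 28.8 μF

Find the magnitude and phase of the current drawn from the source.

Step 1 — Angular frequency: ω = 2π·f = 2π·60 = 377 rad/s.
Step 2 — Component impedances:
  R: Z = R = 30 Ω
  C: Z = 1/(jωC) = -j/(ω·C) = 0 - j92.1 Ω
Step 3 — Series combination: Z_total = R + C = 30 - j92.1 Ω = 96.87∠-72.0° Ω.
Step 4 — Source phasor: V = 67.6∠-1.0° V = 67.59 - j1.18 V.
Step 5 — Ohm's law: I = V / Z_total = (67.59 - j1.18) / (30 - j92.1) = 0.2277 + j0.6597 A.
Step 6 — Convert to polar: |I| = 0.6979 A, ∠I = 71.0°.

I = 0.6979∠71.0° A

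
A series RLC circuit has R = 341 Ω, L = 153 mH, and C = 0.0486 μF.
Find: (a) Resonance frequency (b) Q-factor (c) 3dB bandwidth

Step 1 — Resonance condition Im(Z)=0 gives ω₀ = 1/√(LC).
Step 2 — ω₀ = 1/√(0.153·4.86e-08) = 1.16e+04 rad/s.
Step 3 — f₀ = ω₀/(2π) = 1846 Hz.
Step 4 — Series Q: Q = ω₀L/R = 1.16e+04·0.153/341 = 5.203.
Step 5 — 3dB bandwidth: Δω = ω₀/Q = 2229 rad/s; BW = Δω/(2π) = 354.7 Hz.

(a) f₀ = 1846 Hz  (b) Q = 5.203  (c) BW = 354.7 Hz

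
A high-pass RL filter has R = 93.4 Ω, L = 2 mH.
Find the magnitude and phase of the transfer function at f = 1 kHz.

Step 1 — Angular frequency: ω = 2π·1000 = 6283 rad/s.
Step 2 — Transfer function: H(jω) = jωL/(R + jωL).
Step 3 — Numerator jωL = j·12.57; denominator R + jωL = 93.4 + j12.57.
Step 4 — H = 0.01778 + j0.1322.
Step 5 — Magnitude: |H| = 0.1333 (-17.5 dB); phase: φ = 82.3°.

|H| = 0.1333 (-17.5 dB), φ = 82.3°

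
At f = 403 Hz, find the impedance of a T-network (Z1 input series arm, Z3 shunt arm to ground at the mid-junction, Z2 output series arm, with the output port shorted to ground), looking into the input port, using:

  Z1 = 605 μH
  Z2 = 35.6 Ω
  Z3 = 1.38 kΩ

Step 1 — Angular frequency: ω = 2π·f = 2π·403 = 2532 rad/s.
Step 2 — Component impedances:
  Z1: Z = jωL = j·2532·0.000605 = 0 + j1.532 Ω
  Z2: Z = R = 35.6 Ω
  Z3: Z = R = 1380 Ω
Step 3 — With the output port shorted to ground, the output series arm Z2 runs from the junction to ground; the shunt arm Z3 also runs from the junction to ground. They appear in parallel: Z3 || Z2 = 34.7 Ω.
Step 4 — Series with input arm Z1: Z_in = Z1 + (Z3 || Z2) = 34.7 + j1.532 Ω = 34.74∠2.5° Ω.

Z = 34.7 + j1.532 Ω = 34.74∠2.5° Ω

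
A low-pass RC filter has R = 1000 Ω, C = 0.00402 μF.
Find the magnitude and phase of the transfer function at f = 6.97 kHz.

Step 1 — Angular frequency: ω = 2π·6970 = 4.379e+04 rad/s.
Step 2 — Transfer function: H(jω) = 1/(1 + jωRC).
Step 3 — Denominator: 1 + jωRC = 1 + j·4.379e+04·1000·4.02e-09 = 1 + j0.1761.
Step 4 — H = 0.9699 - j0.1708.
Step 5 — Magnitude: |H| = 0.9849 (-0.1 dB); phase: φ = -10.0°.

|H| = 0.9849 (-0.1 dB), φ = -10.0°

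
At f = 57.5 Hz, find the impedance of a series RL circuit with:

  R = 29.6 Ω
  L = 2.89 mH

Step 1 — Angular frequency: ω = 2π·f = 2π·57.5 = 361.3 rad/s.
Step 2 — Component impedances:
  R: Z = R = 29.6 Ω
  L: Z = jωL = j·361.3·0.00289 = 0 + j1.044 Ω
Step 3 — Series combination: Z_total = R + L = 29.6 + j1.044 Ω = 29.62∠2.0° Ω.

Z = 29.6 + j1.044 Ω = 29.62∠2.0° Ω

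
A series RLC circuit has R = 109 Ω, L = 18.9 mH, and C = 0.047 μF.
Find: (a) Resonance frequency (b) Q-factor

Step 1 — Resonance condition Im(Z)=0 gives ω₀ = 1/√(LC).
Step 2 — ω₀ = 1/√(0.0189·4.7e-08) = 3.355e+04 rad/s.
Step 3 — f₀ = ω₀/(2π) = 5340 Hz.
Step 4 — Series Q: Q = ω₀L/R = 3.355e+04·0.0189/109 = 5.818.

(a) f₀ = 5340 Hz  (b) Q = 5.818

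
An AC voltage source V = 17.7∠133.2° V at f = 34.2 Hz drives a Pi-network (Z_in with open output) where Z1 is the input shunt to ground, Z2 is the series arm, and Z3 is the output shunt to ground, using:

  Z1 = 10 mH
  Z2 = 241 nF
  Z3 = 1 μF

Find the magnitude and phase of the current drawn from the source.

Step 1 — Angular frequency: ω = 2π·f = 2π·34.2 = 214.9 rad/s.
Step 2 — Component impedances:
  Z1: Z = jωL = j·214.9·0.01 = 0 + j2.149 Ω
  Z2: Z = 1/(jωC) = -j/(ω·C) = 0 - j1.931e+04 Ω
  Z3: Z = 1/(jωC) = -j/(ω·C) = 0 - j4654 Ω
Step 3 — With open output, the series arm Z2 and the output shunt Z3 appear in series to ground: Z2 + Z3 = 0 - j2.396e+04 Ω.
Step 4 — Parallel with input shunt Z1: Z_in = Z1 || (Z2 + Z3) = 0 + j2.149 Ω = 2.149∠90.0° Ω.
Step 5 — Source phasor: V = 17.7∠133.2° V = -12.12 + j12.9 V.
Step 6 — Ohm's law: I = V / Z_total = (-12.12 + j12.9) / (0 + j2.149) = 6.004 + j5.638 A.
Step 7 — Convert to polar: |I| = 8.236 A, ∠I = 43.2°.

I = 8.236∠43.2° A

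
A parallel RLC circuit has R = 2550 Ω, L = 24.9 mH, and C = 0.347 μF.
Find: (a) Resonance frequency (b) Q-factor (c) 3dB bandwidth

Step 1 — Resonance: ω₀ = 1/√(LC) = 1/√(0.0249·3.47e-07) = 1.076e+04 rad/s.
Step 2 — f₀ = ω₀/(2π) = 1712 Hz.
Step 3 — Parallel Q: Q = R/(ω₀L) = 2550/(1.076e+04·0.0249) = 9.519.
Step 4 — Bandwidth: Δω = ω₀/Q = 1130 rad/s; BW = Δω/(2π) = 179.9 Hz.

(a) f₀ = 1712 Hz  (b) Q = 9.519  (c) BW = 179.9 Hz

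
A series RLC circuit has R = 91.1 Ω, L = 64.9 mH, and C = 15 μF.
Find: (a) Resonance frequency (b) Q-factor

Step 1 — Resonance condition Im(Z)=0 gives ω₀ = 1/√(LC).
Step 2 — ω₀ = 1/√(0.0649·1.5e-05) = 1014 rad/s.
Step 3 — f₀ = ω₀/(2π) = 161.3 Hz.
Step 4 — Series Q: Q = ω₀L/R = 1014·0.0649/91.1 = 0.722.

(a) f₀ = 161.3 Hz  (b) Q = 0.722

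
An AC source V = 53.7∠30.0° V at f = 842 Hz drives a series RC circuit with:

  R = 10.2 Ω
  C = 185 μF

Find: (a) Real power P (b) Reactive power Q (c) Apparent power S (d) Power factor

Step 1 — Angular frequency: ω = 2π·f = 2π·842 = 5290 rad/s.
Step 2 — Component impedances:
  R: Z = R = 10.2 Ω
  C: Z = 1/(jωC) = -j/(ω·C) = 0 - j1.022 Ω
Step 3 — Series combination: Z_total = R + C = 10.2 - j1.022 Ω = 10.25∠-5.7° Ω.
Step 4 — Source phasor: V = 53.7∠30.0° V = 46.51 + j26.85 V.
Step 5 — Current: I = V / Z = 4.253 + j3.058 A = 5.238∠35.7° A.
Step 6 — Complex power: S = V·I* = 279.9 - j28.04 VA.
Step 7 — Real power: P = Re(S) = 279.9 W.
Step 8 — Reactive power: Q = Im(S) = -28.04 VAR.
Step 9 — Apparent power: |S| = 281.3 VA.
Step 10 — Power factor: PF = P/|S| = 0.995 (leading).

(a) P = 279.9 W  (b) Q = -28.04 VAR  (c) S = 281.3 VA  (d) PF = 0.995 (leading)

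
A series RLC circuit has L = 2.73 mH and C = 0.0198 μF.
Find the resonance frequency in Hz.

Step 1 — Resonance condition Im(Z)=0 gives ω₀ = 1/√(LC).
Step 2 — ω₀ = 1/√(0.00273·1.98e-08) = 1.36e+05 rad/s.
Step 3 — f₀ = ω₀/(2π) = 2.165e+04 Hz.

f₀ = 2.165e+04 Hz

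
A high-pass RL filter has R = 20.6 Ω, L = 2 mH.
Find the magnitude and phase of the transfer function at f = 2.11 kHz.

Step 1 — Angular frequency: ω = 2π·2110 = 1.326e+04 rad/s.
Step 2 — Transfer function: H(jω) = jωL/(R + jωL).
Step 3 — Numerator jωL = j·26.52; denominator R + jωL = 20.6 + j26.52.
Step 4 — H = 0.6236 + j0.4845.
Step 5 — Magnitude: |H| = 0.7897 (-2.1 dB); phase: φ = 37.8°.

|H| = 0.7897 (-2.1 dB), φ = 37.8°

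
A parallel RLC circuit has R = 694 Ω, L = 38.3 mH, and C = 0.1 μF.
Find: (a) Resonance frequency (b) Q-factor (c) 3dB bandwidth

Step 1 — Resonance: ω₀ = 1/√(LC) = 1/√(0.0383·1e-07) = 1.616e+04 rad/s.
Step 2 — f₀ = ω₀/(2π) = 2572 Hz.
Step 3 — Parallel Q: Q = R/(ω₀L) = 694/(1.616e+04·0.0383) = 1.121.
Step 4 — Bandwidth: Δω = ω₀/Q = 1.441e+04 rad/s; BW = Δω/(2π) = 2293 Hz.

(a) f₀ = 2572 Hz  (b) Q = 1.121  (c) BW = 2293 Hz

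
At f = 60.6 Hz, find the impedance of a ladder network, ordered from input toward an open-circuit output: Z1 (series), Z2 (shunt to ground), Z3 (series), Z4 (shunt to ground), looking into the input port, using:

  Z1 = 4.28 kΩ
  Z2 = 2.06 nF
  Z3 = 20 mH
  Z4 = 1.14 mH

Step 1 — Angular frequency: ω = 2π·f = 2π·60.6 = 380.8 rad/s.
Step 2 — Component impedances:
  Z1: Z = R = 4280 Ω
  Z2: Z = 1/(jωC) = -j/(ω·C) = 0 - j1.275e+06 Ω
  Z3: Z = jωL = j·380.8·0.02 = 0 + j7.615 Ω
  Z4: Z = jωL = j·380.8·0.00114 = 0 + j0.4341 Ω
Step 3 — Ladder network (open output): work backward from the far end, alternating series and parallel combinations. Z_in = 4280 + j8.049 Ω = 4280∠0.1° Ω.

Z = 4280 + j8.049 Ω = 4280∠0.1° Ω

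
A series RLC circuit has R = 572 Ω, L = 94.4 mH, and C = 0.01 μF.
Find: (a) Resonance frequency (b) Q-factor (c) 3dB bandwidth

Step 1 — Resonance condition Im(Z)=0 gives ω₀ = 1/√(LC).
Step 2 — ω₀ = 1/√(0.0944·1e-08) = 3.255e+04 rad/s.
Step 3 — f₀ = ω₀/(2π) = 5180 Hz.
Step 4 — Series Q: Q = ω₀L/R = 3.255e+04·0.0944/572 = 5.371.
Step 5 — 3dB bandwidth: Δω = ω₀/Q = 6059 rad/s; BW = Δω/(2π) = 964.4 Hz.

(a) f₀ = 5180 Hz  (b) Q = 5.371  (c) BW = 964.4 Hz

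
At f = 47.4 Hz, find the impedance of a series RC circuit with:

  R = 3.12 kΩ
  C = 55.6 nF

Step 1 — Angular frequency: ω = 2π·f = 2π·47.4 = 297.8 rad/s.
Step 2 — Component impedances:
  R: Z = R = 3120 Ω
  C: Z = 1/(jωC) = -j/(ω·C) = 0 - j6.039e+04 Ω
Step 3 — Series combination: Z_total = R + C = 3120 - j6.039e+04 Ω = 6.047e+04∠-87.0° Ω.

Z = 3120 - j6.039e+04 Ω = 6.047e+04∠-87.0° Ω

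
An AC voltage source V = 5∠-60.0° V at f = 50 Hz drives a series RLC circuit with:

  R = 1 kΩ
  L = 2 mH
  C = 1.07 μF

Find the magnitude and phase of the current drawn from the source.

Step 1 — Angular frequency: ω = 2π·f = 2π·50 = 314.2 rad/s.
Step 2 — Component impedances:
  R: Z = R = 1000 Ω
  L: Z = jωL = j·314.2·0.002 = 0 + j0.6283 Ω
  C: Z = 1/(jωC) = -j/(ω·C) = 0 - j2975 Ω
Step 3 — Series combination: Z_total = R + L + C = 1000 - j2974 Ω = 3138∠-71.4° Ω.
Step 4 — Source phasor: V = 5∠-60.0° V = 2.5 - j4.33 V.
Step 5 — Ohm's law: I = V / Z_total = (2.5 - j4.33) / (1000 - j2974) = 0.001562 + j0.0003154 A.
Step 6 — Convert to polar: |I| = 0.001593 A, ∠I = 11.4°.

I = 0.001593∠11.4° A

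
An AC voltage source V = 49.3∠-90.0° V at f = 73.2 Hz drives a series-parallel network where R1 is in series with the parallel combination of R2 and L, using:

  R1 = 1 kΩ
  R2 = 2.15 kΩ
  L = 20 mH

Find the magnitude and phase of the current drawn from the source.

Step 1 — Angular frequency: ω = 2π·f = 2π·73.2 = 459.9 rad/s.
Step 2 — Component impedances:
  R1: Z = R = 1000 Ω
  R2: Z = R = 2150 Ω
  L: Z = jωL = j·459.9·0.02 = 0 + j9.199 Ω
Step 3 — Parallel branch: R2 || L = 1/(1/R2 + 1/L) = 0.03935 + j9.198 Ω.
Step 4 — Series with R1: Z_total = R1 + (R2 || L) = 1000 + j9.198 Ω = 1000∠0.5° Ω.
Step 5 — Source phasor: V = 49.3∠-90.0° V = 0 - j49.3 V.
Step 6 — Ohm's law: I = V / Z_total = (0 - j49.3) / (1000 + j9.198) = -0.0004534 - j0.04929 A.
Step 7 — Convert to polar: |I| = 0.0493 A, ∠I = -90.5°.

I = 0.0493∠-90.5° A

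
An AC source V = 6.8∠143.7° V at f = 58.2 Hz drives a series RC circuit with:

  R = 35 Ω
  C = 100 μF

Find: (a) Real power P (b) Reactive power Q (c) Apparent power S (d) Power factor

Step 1 — Angular frequency: ω = 2π·f = 2π·58.2 = 365.7 rad/s.
Step 2 — Component impedances:
  R: Z = R = 35 Ω
  C: Z = 1/(jωC) = -j/(ω·C) = 0 - j27.35 Ω
Step 3 — Series combination: Z_total = R + C = 35 - j27.35 Ω = 44.42∠-38.0° Ω.
Step 4 — Source phasor: V = 6.8∠143.7° V = -5.48 + j4.026 V.
Step 5 — Current: I = V / Z = -0.153 - j0.004545 A = 0.1531∠-178.3° A.
Step 6 — Complex power: S = V·I* = 0.8204 - j0.641 VA.
Step 7 — Real power: P = Re(S) = 0.8204 W.
Step 8 — Reactive power: Q = Im(S) = -0.641 VAR.
Step 9 — Apparent power: |S| = 1.041 VA.
Step 10 — Power factor: PF = P/|S| = 0.788 (leading).

(a) P = 0.8204 W  (b) Q = -0.641 VAR  (c) S = 1.041 VA  (d) PF = 0.788 (leading)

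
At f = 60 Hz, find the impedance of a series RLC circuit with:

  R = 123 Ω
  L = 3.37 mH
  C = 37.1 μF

Step 1 — Angular frequency: ω = 2π·f = 2π·60 = 377 rad/s.
Step 2 — Component impedances:
  R: Z = R = 123 Ω
  L: Z = jωL = j·377·0.00337 = 0 + j1.27 Ω
  C: Z = 1/(jωC) = -j/(ω·C) = 0 - j71.5 Ω
Step 3 — Series combination: Z_total = R + L + C = 123 - j70.23 Ω = 141.6∠-29.7° Ω.

Z = 123 - j70.23 Ω = 141.6∠-29.7° Ω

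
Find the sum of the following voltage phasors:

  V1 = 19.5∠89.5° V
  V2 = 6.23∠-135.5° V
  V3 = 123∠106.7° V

Step 1 — Convert each phasor to rectangular form:
  V1 = 19.5·(cos(89.5°) + j·sin(89.5°)) = 0.1702 + j19.5 V
  V2 = 6.23·(cos(-135.5°) + j·sin(-135.5°)) = -4.444 - j4.367 V
  V3 = 123·(cos(106.7°) + j·sin(106.7°)) = -35.35 + j117.8 V
Step 2 — Sum components: V_total = -39.62 + j132.9 V.
Step 3 — Convert to polar: |V_total| = 138.7 V, ∠V_total = 106.6°.

V_total = 138.7∠106.6° V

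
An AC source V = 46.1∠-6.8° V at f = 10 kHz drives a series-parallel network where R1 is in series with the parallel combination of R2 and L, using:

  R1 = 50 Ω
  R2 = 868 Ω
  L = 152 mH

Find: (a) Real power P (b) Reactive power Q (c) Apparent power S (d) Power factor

Step 1 — Angular frequency: ω = 2π·f = 2π·1e+04 = 6.283e+04 rad/s.
Step 2 — Component impedances:
  R1: Z = R = 50 Ω
  R2: Z = R = 868 Ω
  L: Z = jωL = j·6.283e+04·0.152 = 0 + j9550 Ω
Step 3 — Parallel branch: R2 || L = 1/(1/R2 + 1/L) = 860.9 + j78.24 Ω.
Step 4 — Series with R1: Z_total = R1 + (R2 || L) = 910.9 + j78.24 Ω = 914.2∠4.9° Ω.
Step 5 — Source phasor: V = 46.1∠-6.8° V = 45.78 - j5.458 V.
Step 6 — Current: I = V / Z = 0.04937 - j0.01023 A = 0.05042∠-11.7° A.
Step 7 — Complex power: S = V·I* = 2.316 + j0.1989 VA.
Step 8 — Real power: P = Re(S) = 2.316 W.
Step 9 — Reactive power: Q = Im(S) = 0.1989 VAR.
Step 10 — Apparent power: |S| = 2.325 VA.
Step 11 — Power factor: PF = P/|S| = 0.9963 (lagging).

(a) P = 2.316 W  (b) Q = 0.1989 VAR  (c) S = 2.325 VA  (d) PF = 0.9963 (lagging)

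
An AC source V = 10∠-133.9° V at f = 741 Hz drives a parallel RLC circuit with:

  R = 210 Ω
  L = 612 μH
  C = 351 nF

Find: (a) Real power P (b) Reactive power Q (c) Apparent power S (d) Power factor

Step 1 — Angular frequency: ω = 2π·f = 2π·741 = 4656 rad/s.
Step 2 — Component impedances:
  R: Z = R = 210 Ω
  L: Z = jωL = j·4656·0.000612 = 0 + j2.849 Ω
  C: Z = 1/(jωC) = -j/(ω·C) = 0 - j611.9 Ω
Step 3 — Parallel combination: 1/Z_total = 1/R + 1/L + 1/C; Z_total = 0.03902 + j2.862 Ω = 2.862∠89.2° Ω.
Step 4 — Source phasor: V = 10∠-133.9° V = -6.934 - j7.206 V.
Step 5 — Current: I = V / Z = -2.55 + j2.388 A = 3.494∠136.9° A.
Step 6 — Complex power: S = V·I* = 0.4762 + j34.93 VA.
Step 7 — Real power: P = Re(S) = 0.4762 W.
Step 8 — Reactive power: Q = Im(S) = 34.93 VAR.
Step 9 — Apparent power: |S| = 34.94 VA.
Step 10 — Power factor: PF = P/|S| = 0.01363 (lagging).

(a) P = 0.4762 W  (b) Q = 34.93 VAR  (c) S = 34.94 VA  (d) PF = 0.01363 (lagging)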